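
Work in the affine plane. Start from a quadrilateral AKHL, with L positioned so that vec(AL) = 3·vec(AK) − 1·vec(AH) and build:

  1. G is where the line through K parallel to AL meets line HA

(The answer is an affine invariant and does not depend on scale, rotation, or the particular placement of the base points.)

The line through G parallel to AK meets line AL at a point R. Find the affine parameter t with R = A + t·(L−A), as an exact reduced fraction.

Work in coordinates with A = (0, 0), K = (1, 0), H = (0, 1), L = (3, -1).
1. G is where the line through K parallel to AL meets line HA ⇒ G = (0, 1/3)
through G parallel to AK: direction (1, 0); meets AL at R = (-1, 1/3)
R = A + t·(L−A) with t = -1/3

t = -1/3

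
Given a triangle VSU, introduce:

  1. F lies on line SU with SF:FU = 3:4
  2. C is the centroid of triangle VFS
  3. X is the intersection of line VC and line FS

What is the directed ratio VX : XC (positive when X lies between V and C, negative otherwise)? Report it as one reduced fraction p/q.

Assign V = (0, 0), S = (1, 0), U = (0, 1) — the answer is frame-independent, so this choice is without loss of generality.
1. F lies on line SU with SF:FU = 3:4 ⇒ F = (4/7, 3/7)
2. C is the centroid of triangle VFS ⇒ C = (11/21, 1/7)
3. X is the intersection of line VC and line FS ⇒ X = (11/14, 3/14)
X = V + t·(C−V) with t = 3/2, so VX:XC = t:(1−t) = 3/2:-1/2

VX:XC = -3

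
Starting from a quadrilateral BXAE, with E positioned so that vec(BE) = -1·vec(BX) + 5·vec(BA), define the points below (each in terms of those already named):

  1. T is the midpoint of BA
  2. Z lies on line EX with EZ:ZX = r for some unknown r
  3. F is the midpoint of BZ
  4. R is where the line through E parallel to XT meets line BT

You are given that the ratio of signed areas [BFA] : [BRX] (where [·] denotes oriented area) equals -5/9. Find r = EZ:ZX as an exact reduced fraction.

Assign B = (0, 0), X = (1, 0), A = (0, 1), E = (-1, 5) — the answer is frame-independent, so this choice is without loss of generality.
1. T is the midpoint of BA ⇒ T = (0, 1/2)
2. With EZ:ZX = r, write λ = r/(r+1) so Z = E + λ·(X−E); Z is affine-linear in λ
3. F is the midpoint of BZ ⇒ F is an affine combination of earlier points and hence also affine-linear in λ
4. R is where the line through E parallel to XT meets line BT ⇒ R = (0, 9/2)
Every point depending on Z is an affine combination of Z and λ-independent points, so each such coordinate is linear in λ; the λ² term in each signed area is a multiple of (X−E)×(X−E) = 0, so 2·[BFA] and 2·[BRX] are each linear in λ. Evaluating at λ=0 and λ=1:
  2·[BFA] = λ − 1/2,   2·[BRX] = -9/2
So [BFA]:[BRX] = (λ − 1/2) / (-9/2). Setting this equal to -5/9:
  λ − 1/2 = -5/9·(-9/2)  ⇒  λ = 3
Then r = λ/(1−λ) = (3)/(-2) = -3/2. Check: with r = -3/2, Z = (5, -10) and [BFA]:[BRX] = -5/9 as required.

r = -3/2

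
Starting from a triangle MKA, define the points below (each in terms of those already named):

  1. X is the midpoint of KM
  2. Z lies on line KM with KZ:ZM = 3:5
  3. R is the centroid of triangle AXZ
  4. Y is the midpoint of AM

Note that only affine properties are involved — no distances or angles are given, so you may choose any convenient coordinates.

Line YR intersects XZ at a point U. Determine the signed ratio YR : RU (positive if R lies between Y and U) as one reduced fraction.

YR:RU = 1/2

Assign M = (0, 0), K = (1, 0), A = (0, 1) — the answer is frame-independent, so this choice is without loss of generality.
1. X is the midpoint of KM ⇒ X = (1/2, 0)
2. Z lies on line KM with KZ:ZM = 3:5 ⇒ Z = (5/8, 0)
3. R is the centroid of triangle AXZ ⇒ R = (3/8, 1/3)
4. Y is the midpoint of AM ⇒ Y = (0, 1/2)
line YR meets XZ at U = (9/8, 0)
R = Y + t·(U−Y) with t = 1/3, so YR:RU = 1/3:2/3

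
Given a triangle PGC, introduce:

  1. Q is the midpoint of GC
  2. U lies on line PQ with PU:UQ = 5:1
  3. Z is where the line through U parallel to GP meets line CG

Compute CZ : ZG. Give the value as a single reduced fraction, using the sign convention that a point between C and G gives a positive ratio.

CZ:ZG = 7/5

Choose coordinates P = (0, 0), G = (1, 0), C = (0, 1).
1. Q is the midpoint of GC ⇒ Q = (1/2, 1/2)
2. U lies on line PQ with PU:UQ = 5:1 ⇒ U = (5/12, 5/12)
3. Z is where the line through U parallel to GP meets line CG ⇒ Z = (7/12, 5/12)
Z = C + t·(G−C) with t = 7/12, so CZ:ZG = t:(1−t) = 7/12:5/12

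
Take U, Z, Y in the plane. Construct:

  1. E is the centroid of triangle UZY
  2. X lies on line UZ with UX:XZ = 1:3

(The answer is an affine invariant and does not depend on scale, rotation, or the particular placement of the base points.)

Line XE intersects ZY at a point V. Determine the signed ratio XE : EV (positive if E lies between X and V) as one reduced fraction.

XE:EV = 5/4

Set U = (0, 0), Z = (1, 0), Y = (0, 1); any affine frame gives the same invariant.
1. E is the centroid of triangle UZY ⇒ E = (1/3, 1/3)
2. X lies on line UZ with UX:XZ = 1:3 ⇒ X = (1/4, 0)
line XE meets ZY at V = (2/5, 3/5)
E = X + t·(V−X) with t = 5/9, so XE:EV = 5/9:4/9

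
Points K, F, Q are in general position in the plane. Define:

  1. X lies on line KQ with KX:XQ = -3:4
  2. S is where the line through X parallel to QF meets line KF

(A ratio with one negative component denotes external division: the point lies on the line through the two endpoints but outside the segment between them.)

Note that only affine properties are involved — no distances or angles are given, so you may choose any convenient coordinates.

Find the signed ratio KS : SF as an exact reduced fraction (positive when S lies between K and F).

Set K = (0, 0), F = (1, 0), Q = (0, 1); any affine frame gives the same invariant.
1. X lies on line KQ with KX:XQ = -3:4 ⇒ X = (0, -3)
2. S is where the line through X parallel to QF meets line KF ⇒ S = (-3, 0)
S = K + t·(F−K) with t = -3, so KS:SF = t:(1−t) = -3:4

KS:SF = -3/4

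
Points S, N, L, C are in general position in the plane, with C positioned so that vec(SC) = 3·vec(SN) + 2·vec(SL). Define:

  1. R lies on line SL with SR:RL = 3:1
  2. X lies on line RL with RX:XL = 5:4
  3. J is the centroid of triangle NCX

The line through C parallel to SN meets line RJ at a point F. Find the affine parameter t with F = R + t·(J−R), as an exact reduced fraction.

Set S = (0, 0), N = (1, 0), L = (0, 1), C = (3, 2); any affine frame gives the same invariant.
1. R lies on line SL with SR:RL = 3:1 ⇒ R = (0, 3/4)
2. X lies on line RL with RX:XL = 5:4 ⇒ X = (0, 8/9)
3. J is the centroid of triangle NCX ⇒ J = (4/3, 26/27)
through C parallel to SN: direction (1, 0); meets RJ at F = (180/23, 2)
F = R + t·(J−R) with t = 135/23

t = 135/23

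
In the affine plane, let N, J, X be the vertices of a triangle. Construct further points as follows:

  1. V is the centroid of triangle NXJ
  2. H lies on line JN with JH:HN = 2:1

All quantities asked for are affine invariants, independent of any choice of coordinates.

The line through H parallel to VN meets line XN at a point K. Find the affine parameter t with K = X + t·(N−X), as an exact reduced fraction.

Set N = (0, 0), J = (1, 0), X = (0, 1); any affine frame gives the same invariant.
1. V is the centroid of triangle NXJ ⇒ V = (1/3, 1/3)
2. H lies on line JN with JH:HN = 2:1 ⇒ H = (1/3, 0)
through H parallel to VN: direction (-1/3, -1/3); meets XN at K = (0, -1/3)
K = X + t·(N−X) with t = 4/3

t = 4/3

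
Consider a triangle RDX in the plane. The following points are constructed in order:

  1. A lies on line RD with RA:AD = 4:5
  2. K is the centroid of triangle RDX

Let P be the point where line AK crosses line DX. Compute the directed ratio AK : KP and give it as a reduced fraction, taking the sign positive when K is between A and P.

Assign R = (0, 0), D = (1, 0), X = (0, 1) — the answer is frame-independent, so this choice is without loss of generality.
1. A lies on line RD with RA:AD = 4:5 ⇒ A = (4/9, 0)
2. K is the centroid of triangle RDX ⇒ K = (1/3, 1/3)
line AK meets DX at P = (1/6, 5/6)
K = A + t·(P−A) with t = 2/5, so AK:KP = 2/5:3/5

AK:KP = 2/3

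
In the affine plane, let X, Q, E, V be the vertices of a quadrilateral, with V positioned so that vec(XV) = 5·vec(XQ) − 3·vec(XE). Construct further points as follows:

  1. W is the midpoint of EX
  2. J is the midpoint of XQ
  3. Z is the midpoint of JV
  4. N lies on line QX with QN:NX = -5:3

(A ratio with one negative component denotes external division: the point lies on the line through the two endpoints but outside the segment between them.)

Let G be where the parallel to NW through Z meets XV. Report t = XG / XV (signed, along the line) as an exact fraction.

Set X = (0, 0), Q = (1, 0), E = (0, 1), V = (5, -3); any affine frame gives the same invariant.
1. W is the midpoint of EX ⇒ W = (0, 1/2)
2. J is the midpoint of XQ ⇒ J = (1/2, 0)
3. Z is the midpoint of JV ⇒ Z = (11/4, -3/2)
4. N lies on line QX with QN:NX = -5:3 ⇒ N = (-3/2, 0)
through Z parallel to NW: direction (3/2, 1/2); meets XV at G = (145/56, -87/56)
G = X + t·(V−X) with t = 29/56

t = 29/56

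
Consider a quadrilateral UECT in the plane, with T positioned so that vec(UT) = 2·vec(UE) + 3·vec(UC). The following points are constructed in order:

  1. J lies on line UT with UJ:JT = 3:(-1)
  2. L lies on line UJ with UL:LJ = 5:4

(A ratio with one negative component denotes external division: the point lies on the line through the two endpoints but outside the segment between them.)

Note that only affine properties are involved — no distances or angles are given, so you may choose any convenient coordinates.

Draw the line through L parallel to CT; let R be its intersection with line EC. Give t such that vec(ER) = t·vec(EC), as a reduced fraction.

Work in coordinates with U = (0, 0), E = (1, 0), C = (0, 1), T = (2, 3).
1. J lies on line UT with UJ:JT = 3:(-1) ⇒ J = (3, 9/2)
2. L lies on line UJ with UL:LJ = 5:4 ⇒ L = (5/3, 5/2)
through L parallel to CT: direction (2, 2); meets EC at R = (1/12, 11/12)
R = E + t·(C−E) with t = 11/12

t = 11/12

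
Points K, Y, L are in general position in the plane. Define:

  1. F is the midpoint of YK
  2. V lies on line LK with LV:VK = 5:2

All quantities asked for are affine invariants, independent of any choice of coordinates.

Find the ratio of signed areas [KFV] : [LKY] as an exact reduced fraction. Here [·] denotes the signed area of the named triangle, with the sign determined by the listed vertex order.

Choose coordinates K = (0, 0), Y = (1, 0), L = (0, 1).
1. F is the midpoint of YK ⇒ F = (1/2, 0)
2. V lies on line LK with LV:VK = 5:2 ⇒ V = (0, 2/7)
2·[KFV] = 1/7, 2·[LKY] = 1
[KFV]:[LKY] = 1/7:1 = 1/7

[KFV]:[LKY] = 1/7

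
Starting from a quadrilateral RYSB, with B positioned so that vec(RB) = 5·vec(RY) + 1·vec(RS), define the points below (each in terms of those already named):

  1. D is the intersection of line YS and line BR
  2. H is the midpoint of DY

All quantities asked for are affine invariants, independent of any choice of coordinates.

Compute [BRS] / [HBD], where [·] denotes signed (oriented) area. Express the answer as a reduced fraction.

Set R = (0, 0), Y = (1, 0), S = (0, 1), B = (5, 1); any affine frame gives the same invariant.
1. D is the intersection of line YS and line BR ⇒ D = (5/6, 1/6)
2. H is the midpoint of DY ⇒ H = (11/12, 1/12)
2·[BRS] = -5, 2·[HBD] = 5/12
[BRS]:[HBD] = -5:5/12 = -12

[BRS]:[HBD] = -12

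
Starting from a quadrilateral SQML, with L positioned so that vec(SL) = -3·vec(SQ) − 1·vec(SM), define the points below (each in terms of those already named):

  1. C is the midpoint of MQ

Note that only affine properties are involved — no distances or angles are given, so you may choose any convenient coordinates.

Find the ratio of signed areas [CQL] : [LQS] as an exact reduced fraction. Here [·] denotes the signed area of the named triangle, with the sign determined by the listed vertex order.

Set S = (0, 0), Q = (1, 0), M = (0, 1), L = (-3, -1); any affine frame gives the same invariant.
1. C is the midpoint of MQ ⇒ C = (1/2, 1/2)
2·[CQL] = -5/2, 2·[LQS] = 1
[CQL]:[LQS] = -5/2:1 = -5/2

[CQL]:[LQS] = -5/2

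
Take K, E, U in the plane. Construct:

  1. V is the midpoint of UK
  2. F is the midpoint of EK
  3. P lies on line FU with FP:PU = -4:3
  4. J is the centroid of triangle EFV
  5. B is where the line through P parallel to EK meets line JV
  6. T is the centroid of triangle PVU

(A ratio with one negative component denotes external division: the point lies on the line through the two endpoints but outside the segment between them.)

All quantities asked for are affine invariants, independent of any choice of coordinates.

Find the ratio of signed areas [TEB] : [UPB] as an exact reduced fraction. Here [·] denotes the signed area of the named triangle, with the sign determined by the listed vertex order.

[TEB]:[UPB] = -131/270

Choose coordinates K = (0, 0), E = (1, 0), U = (0, 1).
1. V is the midpoint of UK ⇒ V = (0, 1/2)
2. F is the midpoint of EK ⇒ F = (1/2, 0)
3. P lies on line FU with FP:PU = -4:3 ⇒ P = (-3/2, 4)
4. J is the centroid of triangle EFV ⇒ J = (1/2, 1/6)
5. B is where the line through P parallel to EK meets line JV ⇒ B = (-21/4, 4)
6. T is the centroid of triangle PVU ⇒ T = (-1/2, 11/6)
2·[TEB] = -131/24, 2·[UPB] = 45/4
[TEB]:[UPB] = -131/24:45/4 = -131/270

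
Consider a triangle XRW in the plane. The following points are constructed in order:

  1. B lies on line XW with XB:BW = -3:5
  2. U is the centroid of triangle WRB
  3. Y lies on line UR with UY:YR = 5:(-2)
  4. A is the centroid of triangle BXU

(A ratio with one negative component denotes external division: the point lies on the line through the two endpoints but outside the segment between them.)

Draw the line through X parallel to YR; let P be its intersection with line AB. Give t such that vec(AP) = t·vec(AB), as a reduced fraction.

Assign X = (0, 0), R = (1, 0), W = (0, 1) — the answer is frame-independent, so this choice is without loss of generality.
1. B lies on line XW with XB:BW = -3:5 ⇒ B = (0, -3/2)
2. U is the centroid of triangle WRB ⇒ U = (1/3, -1/6)
3. Y lies on line UR with UY:YR = 5:(-2) ⇒ Y = (13/9, 1/9)
4. A is the centroid of triangle BXU ⇒ A = (1/9, -5/9)
through X parallel to YR: direction (-4/9, -1/9); meets AB at P = (2/11, 1/22)
P = A + t·(B−A) with t = -7/11

t = -7/11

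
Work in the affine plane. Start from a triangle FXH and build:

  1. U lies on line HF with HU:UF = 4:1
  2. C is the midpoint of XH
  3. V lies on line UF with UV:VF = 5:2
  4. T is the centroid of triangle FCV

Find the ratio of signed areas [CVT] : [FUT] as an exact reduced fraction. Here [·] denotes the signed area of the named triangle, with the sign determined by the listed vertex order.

[CVT]:[FUT] = -2/7

Choose coordinates F = (0, 0), X = (1, 0), H = (0, 1).
1. U lies on line HF with HU:UF = 4:1 ⇒ U = (0, 1/5)
2. C is the midpoint of XH ⇒ C = (1/2, 1/2)
3. V lies on line UF with UV:VF = 5:2 ⇒ V = (0, 2/35)
4. T is the centroid of triangle FCV ⇒ T = (1/6, 13/70)
2·[CVT] = 1/105, 2·[FUT] = -1/30
[CVT]:[FUT] = 1/105:-1/30 = -2/7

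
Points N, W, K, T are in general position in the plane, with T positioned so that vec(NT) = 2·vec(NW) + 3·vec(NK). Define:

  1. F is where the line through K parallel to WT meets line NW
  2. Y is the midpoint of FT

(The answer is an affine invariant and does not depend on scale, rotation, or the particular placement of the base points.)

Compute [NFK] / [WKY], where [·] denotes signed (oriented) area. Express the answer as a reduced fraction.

Choose coordinates N = (0, 0), W = (1, 0), K = (0, 1), T = (2, 3).
1. F is where the line through K parallel to WT meets line NW ⇒ F = (-1/3, 0)
2. Y is the midpoint of FT ⇒ Y = (5/6, 3/2)
2·[NFK] = -1/3, 2·[WKY] = -4/3
[NFK]:[WKY] = -1/3:-4/3 = 1/4

[NFK]:[WKY] = 1/4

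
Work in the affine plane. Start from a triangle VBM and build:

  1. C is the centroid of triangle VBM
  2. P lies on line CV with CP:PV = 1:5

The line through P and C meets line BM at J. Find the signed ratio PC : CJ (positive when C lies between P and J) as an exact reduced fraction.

Assign V = (0, 0), B = (1, 0), M = (0, 1) — the answer is frame-independent, so this choice is without loss of generality.
1. C is the centroid of triangle VBM ⇒ C = (1/3, 1/3)
2. P lies on line CV with CP:PV = 1:5 ⇒ P = (5/18, 5/18)
line PC meets BM at J = (1/2, 1/2)
C = P + t·(J−P) with t = 1/4, so PC:CJ = 1/4:3/4

PC:CJ = 1/3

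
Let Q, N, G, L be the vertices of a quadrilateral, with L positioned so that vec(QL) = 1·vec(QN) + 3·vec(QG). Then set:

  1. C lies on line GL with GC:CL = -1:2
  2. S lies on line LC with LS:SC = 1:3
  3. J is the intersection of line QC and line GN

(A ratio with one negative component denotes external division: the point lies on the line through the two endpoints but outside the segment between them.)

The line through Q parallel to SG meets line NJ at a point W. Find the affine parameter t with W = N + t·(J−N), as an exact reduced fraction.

Work in coordinates with Q = (0, 0), N = (1, 0), G = (0, 1), L = (1, 3).
1. C lies on line GL with GC:CL = -1:2 ⇒ C = (-1, -1)
2. S lies on line LC with LS:SC = 1:3 ⇒ S = (1/2, 2)
3. J is the intersection of line QC and line GN ⇒ J = (1/2, 1/2)
through Q parallel to SG: direction (-1/2, -1); meets NJ at W = (1/3, 2/3)
W = N + t·(J−N) with t = 4/3

t = 4/3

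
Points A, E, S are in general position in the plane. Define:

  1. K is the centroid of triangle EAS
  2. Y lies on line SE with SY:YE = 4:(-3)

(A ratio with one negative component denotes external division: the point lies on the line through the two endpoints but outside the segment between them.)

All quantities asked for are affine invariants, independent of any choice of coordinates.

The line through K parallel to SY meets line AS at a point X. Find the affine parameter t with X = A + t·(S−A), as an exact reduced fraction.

t = 2/3

Assign A = (0, 0), E = (1, 0), S = (0, 1) — the answer is frame-independent, so this choice is without loss of generality.
1. K is the centroid of triangle EAS ⇒ K = (1/3, 1/3)
2. Y lies on line SE with SY:YE = 4:(-3) ⇒ Y = (4, -3)
through K parallel to SY: direction (4, -4); meets AS at X = (0, 2/3)
X = A + t·(S−A) with t = 2/3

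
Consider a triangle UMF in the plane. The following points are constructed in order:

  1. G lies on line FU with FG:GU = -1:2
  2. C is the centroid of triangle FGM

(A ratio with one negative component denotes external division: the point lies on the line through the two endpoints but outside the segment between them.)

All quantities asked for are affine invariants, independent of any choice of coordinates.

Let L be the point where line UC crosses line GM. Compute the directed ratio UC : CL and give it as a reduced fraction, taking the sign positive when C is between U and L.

Work in coordinates with U = (0, 0), M = (1, 0), F = (0, 1).
1. G lies on line FU with FG:GU = -1:2 ⇒ G = (0, 2)
2. C is the centroid of triangle FGM ⇒ C = (1/3, 1)
line UC meets GM at L = (2/5, 6/5)
C = U + t·(L−U) with t = 5/6, so UC:CL = 5/6:1/6

UC:CL = 5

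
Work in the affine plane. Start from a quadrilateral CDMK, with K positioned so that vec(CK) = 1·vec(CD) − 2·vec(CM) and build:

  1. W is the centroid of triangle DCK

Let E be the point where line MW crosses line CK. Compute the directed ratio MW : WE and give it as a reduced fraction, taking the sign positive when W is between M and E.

MW:WE = 1/2

Set C = (0, 0), D = (1, 0), M = (0, 1), K = (1, -2); any affine frame gives the same invariant.
1. W is the centroid of triangle DCK ⇒ W = (2/3, -2/3)
line MW meets CK at E = (2, -4)
W = M + t·(E−M) with t = 1/3, so MW:WE = 1/3:2/3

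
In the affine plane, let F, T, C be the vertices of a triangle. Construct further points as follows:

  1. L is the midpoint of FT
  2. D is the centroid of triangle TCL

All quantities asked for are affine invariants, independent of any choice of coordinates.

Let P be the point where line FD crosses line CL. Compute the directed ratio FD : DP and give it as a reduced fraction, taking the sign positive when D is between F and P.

FD:DP = -4

Set F = (0, 0), T = (1, 0), C = (0, 1); any affine frame gives the same invariant.
1. L is the midpoint of FT ⇒ L = (1/2, 0)
2. D is the centroid of triangle TCL ⇒ D = (1/2, 1/3)
line FD meets CL at P = (3/8, 1/4)
D = F + t·(P−F) with t = 4/3, so FD:DP = 4/3:-1/3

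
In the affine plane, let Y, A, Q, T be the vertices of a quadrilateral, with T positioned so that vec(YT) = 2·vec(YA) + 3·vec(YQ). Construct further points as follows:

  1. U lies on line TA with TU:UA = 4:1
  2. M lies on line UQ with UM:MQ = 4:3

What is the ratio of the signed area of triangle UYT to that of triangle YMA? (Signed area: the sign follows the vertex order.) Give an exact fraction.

[UYT]:[YMA] = 84/29

Set Y = (0, 0), A = (1, 0), Q = (0, 1), T = (2, 3); any affine frame gives the same invariant.
1. U lies on line TA with TU:UA = 4:1 ⇒ U = (6/5, 3/5)
2. M lies on line UQ with UM:MQ = 4:3 ⇒ M = (18/35, 29/35)
2·[UYT] = -12/5, 2·[YMA] = -29/35
[UYT]:[YMA] = -12/5:-29/35 = 84/29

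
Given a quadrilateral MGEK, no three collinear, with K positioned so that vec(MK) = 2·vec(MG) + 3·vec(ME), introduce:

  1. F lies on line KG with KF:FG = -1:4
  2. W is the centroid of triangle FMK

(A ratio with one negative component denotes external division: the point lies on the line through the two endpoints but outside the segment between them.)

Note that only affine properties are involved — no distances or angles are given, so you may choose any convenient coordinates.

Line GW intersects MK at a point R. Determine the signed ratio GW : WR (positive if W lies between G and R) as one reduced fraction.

GW:WR = -10

Choose coordinates M = (0, 0), G = (1, 0), E = (0, 1), K = (2, 3).
1. F lies on line KG with KF:FG = -1:4 ⇒ F = (7/3, 4)
2. W is the centroid of triangle FMK ⇒ W = (13/9, 7/3)
line GW meets MK at R = (7/5, 21/10)
W = G + t·(R−G) with t = 10/9, so GW:WR = 10/9:-1/9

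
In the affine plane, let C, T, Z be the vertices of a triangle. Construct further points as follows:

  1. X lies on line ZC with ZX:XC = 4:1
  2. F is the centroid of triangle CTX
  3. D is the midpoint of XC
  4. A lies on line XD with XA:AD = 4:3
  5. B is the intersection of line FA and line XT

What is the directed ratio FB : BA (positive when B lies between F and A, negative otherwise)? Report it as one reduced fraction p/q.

Set C = (0, 0), T = (1, 0), Z = (0, 1); any affine frame gives the same invariant.
1. X lies on line ZC with ZX:XC = 4:1 ⇒ X = (0, 1/5)
2. F is the centroid of triangle CTX ⇒ F = (1/3, 1/15)
3. D is the midpoint of XC ⇒ D = (0, 1/10)
4. A lies on line XD with XA:AD = 4:3 ⇒ A = (0, 1/7)
5. B is the intersection of line FA and line XT ⇒ B = (-2, 3/5)
B = F + t·(A−F) with t = 7, so FB:BA = t:(1−t) = 7:-6

FB:BA = -7/6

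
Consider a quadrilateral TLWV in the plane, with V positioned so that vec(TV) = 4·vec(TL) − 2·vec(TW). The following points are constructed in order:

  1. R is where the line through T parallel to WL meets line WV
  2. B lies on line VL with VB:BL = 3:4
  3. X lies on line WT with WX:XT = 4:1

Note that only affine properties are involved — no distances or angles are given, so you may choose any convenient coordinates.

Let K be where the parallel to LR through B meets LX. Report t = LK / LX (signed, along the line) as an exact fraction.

Work in coordinates with T = (0, 0), L = (1, 0), W = (0, 1), V = (4, -2).
1. R is where the line through T parallel to WL meets line WV ⇒ R = (-4, 4)
2. B lies on line VL with VB:BL = 3:4 ⇒ B = (19/7, -8/7)
3. X lies on line WT with WX:XT = 4:1 ⇒ X = (0, 1/5)
through B parallel to LR: direction (-5, 4); meets LX at K = (29/21, -8/105)
K = L + t·(X−L) with t = -8/21

t = -8/21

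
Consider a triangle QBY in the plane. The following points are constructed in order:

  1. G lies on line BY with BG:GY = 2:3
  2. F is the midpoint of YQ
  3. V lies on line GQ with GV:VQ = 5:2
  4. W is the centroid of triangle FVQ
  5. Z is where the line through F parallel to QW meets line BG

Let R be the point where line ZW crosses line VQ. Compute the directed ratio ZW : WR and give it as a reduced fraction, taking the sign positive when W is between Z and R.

ZW:WR = 43/11

Work in coordinates with Q = (0, 0), B = (1, 0), Y = (0, 1).
1. G lies on line BY with BG:GY = 2:3 ⇒ G = (3/5, 2/5)
2. F is the midpoint of YQ ⇒ F = (0, 1/2)
3. V lies on line GQ with GV:VQ = 5:2 ⇒ V = (6/35, 4/35)
4. W is the centroid of triangle FVQ ⇒ W = (2/35, 43/210)
5. Z is where the line through F parallel to QW meets line BG ⇒ Z = (6/55, 49/55)
line ZW meets VQ at R = (66/1505, 44/1505)
W = Z + t·(R−Z) with t = 43/54, so ZW:WR = 43/54:11/54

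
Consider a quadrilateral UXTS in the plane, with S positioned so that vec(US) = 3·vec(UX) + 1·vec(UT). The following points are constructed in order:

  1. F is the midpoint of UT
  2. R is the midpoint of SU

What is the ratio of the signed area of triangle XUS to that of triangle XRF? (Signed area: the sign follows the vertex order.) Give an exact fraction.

Set U = (0, 0), X = (1, 0), T = (0, 1), S = (3, 1); any affine frame gives the same invariant.
1. F is the midpoint of UT ⇒ F = (0, 1/2)
2. R is the midpoint of SU ⇒ R = (3/2, 1/2)
2·[XUS] = -1, 2·[XRF] = 3/4
[XUS]:[XRF] = -1:3/4 = -4/3

[XUS]:[XRF] = -4/3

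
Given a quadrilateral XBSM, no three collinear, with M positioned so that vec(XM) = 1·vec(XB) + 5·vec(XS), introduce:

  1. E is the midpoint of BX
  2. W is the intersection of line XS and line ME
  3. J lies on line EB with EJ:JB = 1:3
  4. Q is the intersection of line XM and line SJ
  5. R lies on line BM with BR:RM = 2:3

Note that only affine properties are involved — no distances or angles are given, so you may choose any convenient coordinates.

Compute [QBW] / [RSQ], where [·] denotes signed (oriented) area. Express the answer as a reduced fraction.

[QBW]:[RSQ] = -165/13

Choose coordinates X = (0, 0), B = (1, 0), S = (0, 1), M = (1, 5).
1. E is the midpoint of BX ⇒ E = (1/2, 0)
2. W is the intersection of line XS and line ME ⇒ W = (0, -5)
3. J lies on line EB with EJ:JB = 1:3 ⇒ J = (5/8, 0)
4. Q is the intersection of line XM and line SJ ⇒ Q = (5/33, 25/33)
5. R lies on line BM with BR:RM = 2:3 ⇒ R = (1, 2)
2·[QBW] = -5, 2·[RSQ] = 13/33
[QBW]:[RSQ] = -5:13/33 = -165/13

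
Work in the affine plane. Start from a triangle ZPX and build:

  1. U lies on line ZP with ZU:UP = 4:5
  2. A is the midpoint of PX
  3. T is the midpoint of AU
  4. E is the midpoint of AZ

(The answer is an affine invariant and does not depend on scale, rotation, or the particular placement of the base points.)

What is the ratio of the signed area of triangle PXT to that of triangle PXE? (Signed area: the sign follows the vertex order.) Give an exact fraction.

Set Z = (0, 0), P = (1, 0), X = (0, 1); any affine frame gives the same invariant.
1. U lies on line ZP with ZU:UP = 4:5 ⇒ U = (4/9, 0)
2. A is the midpoint of PX ⇒ A = (1/2, 1/2)
3. T is the midpoint of AU ⇒ T = (17/36, 1/4)
4. E is the midpoint of AZ ⇒ E = (1/4, 1/4)
2·[PXT] = 5/18, 2·[PXE] = 1/2
[PXT]:[PXE] = 5/18:1/2 = 5/9

[PXT]:[PXE] = 5/9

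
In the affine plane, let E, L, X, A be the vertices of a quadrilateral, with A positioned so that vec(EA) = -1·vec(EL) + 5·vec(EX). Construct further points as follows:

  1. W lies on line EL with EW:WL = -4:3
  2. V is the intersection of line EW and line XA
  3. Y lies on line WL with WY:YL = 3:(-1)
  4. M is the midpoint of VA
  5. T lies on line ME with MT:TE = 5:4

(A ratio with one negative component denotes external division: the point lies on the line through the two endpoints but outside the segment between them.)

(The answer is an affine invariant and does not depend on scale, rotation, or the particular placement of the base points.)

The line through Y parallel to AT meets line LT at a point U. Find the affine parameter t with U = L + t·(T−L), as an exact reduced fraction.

Set E = (0, 0), L = (1, 0), X = (0, 1), A = (-1, 5); any affine frame gives the same invariant.
1. W lies on line EL with EW:WL = -4:3 ⇒ W = (4, 0)
2. V is the intersection of line EW and line XA ⇒ V = (1/4, 0)
3. Y lies on line WL with WY:YL = 3:(-1) ⇒ Y = (-1/2, 0)
4. M is the midpoint of VA ⇒ M = (-3/8, 5/2)
5. T lies on line ME with MT:TE = 5:4 ⇒ T = (-1/6, 10/9)
through Y parallel to AT: direction (5/6, -35/9); meets LT at U = (-23/26, 70/39)
U = L + t·(T−L) with t = 21/13

t = 21/13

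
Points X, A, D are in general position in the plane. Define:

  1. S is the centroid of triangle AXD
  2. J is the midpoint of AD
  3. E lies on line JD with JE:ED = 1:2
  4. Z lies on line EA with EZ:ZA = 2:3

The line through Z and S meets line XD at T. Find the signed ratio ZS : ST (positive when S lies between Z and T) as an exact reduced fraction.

Choose coordinates X = (0, 0), A = (1, 0), D = (0, 1).
1. S is the centroid of triangle AXD ⇒ S = (1/3, 1/3)
2. J is the midpoint of AD ⇒ J = (1/2, 1/2)
3. E lies on line JD with JE:ED = 1:2 ⇒ E = (1/3, 2/3)
4. Z lies on line EA with EZ:ZA = 2:3 ⇒ Z = (3/5, 2/5)
line ZS meets XD at T = (0, 1/4)
S = Z + t·(T−Z) with t = 4/9, so ZS:ST = 4/9:5/9

ZS:ST = 4/5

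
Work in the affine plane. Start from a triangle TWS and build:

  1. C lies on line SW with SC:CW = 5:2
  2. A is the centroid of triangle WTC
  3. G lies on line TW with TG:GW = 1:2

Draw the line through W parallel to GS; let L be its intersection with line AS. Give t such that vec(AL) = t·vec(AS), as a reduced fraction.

t = -25/17

Assign T = (0, 0), W = (1, 0), S = (0, 1) — the answer is frame-independent, so this choice is without loss of generality.
1. C lies on line SW with SC:CW = 5:2 ⇒ C = (5/7, 2/7)
2. A is the centroid of triangle WTC ⇒ A = (4/7, 2/21)
3. G lies on line TW with TG:GW = 1:2 ⇒ G = (1/3, 0)
through W parallel to GS: direction (-1/3, 1); meets AS at L = (24/17, -21/17)
L = A + t·(S−A) with t = -25/17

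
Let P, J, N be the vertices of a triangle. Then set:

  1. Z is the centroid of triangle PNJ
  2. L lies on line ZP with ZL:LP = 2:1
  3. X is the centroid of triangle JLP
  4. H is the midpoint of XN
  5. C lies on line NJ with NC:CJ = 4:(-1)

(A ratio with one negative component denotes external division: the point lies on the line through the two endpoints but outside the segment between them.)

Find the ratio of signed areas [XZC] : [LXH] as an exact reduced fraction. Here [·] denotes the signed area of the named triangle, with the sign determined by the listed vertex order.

[XZC]:[LXH] = -22/9

Set P = (0, 0), J = (1, 0), N = (0, 1); any affine frame gives the same invariant.
1. Z is the centroid of triangle PNJ ⇒ Z = (1/3, 1/3)
2. L lies on line ZP with ZL:LP = 2:1 ⇒ L = (1/9, 1/9)
3. X is the centroid of triangle JLP ⇒ X = (10/27, 1/27)
4. H is the midpoint of XN ⇒ H = (5/27, 14/27)
5. C lies on line NJ with NC:CJ = 4:(-1) ⇒ C = (4/3, -1/3)
2·[XZC] = -22/81, 2·[LXH] = 1/9
[XZC]:[LXH] = -22/81:1/9 = -22/9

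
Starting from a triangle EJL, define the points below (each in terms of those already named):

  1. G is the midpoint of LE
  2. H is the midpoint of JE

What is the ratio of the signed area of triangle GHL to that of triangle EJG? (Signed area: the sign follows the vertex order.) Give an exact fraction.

[GHL]:[EJG] = 1/2

Assign E = (0, 0), J = (1, 0), L = (0, 1) — the answer is frame-independent, so this choice is without loss of generality.
1. G is the midpoint of LE ⇒ G = (0, 1/2)
2. H is the midpoint of JE ⇒ H = (1/2, 0)
2·[GHL] = 1/4, 2·[EJG] = 1/2
[GHL]:[EJG] = 1/4:1/2 = 1/2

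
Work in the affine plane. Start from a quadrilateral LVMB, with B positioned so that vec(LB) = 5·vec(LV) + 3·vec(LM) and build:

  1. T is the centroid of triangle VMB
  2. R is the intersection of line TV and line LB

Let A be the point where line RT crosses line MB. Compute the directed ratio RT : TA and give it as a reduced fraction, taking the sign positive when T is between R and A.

Work in coordinates with L = (0, 0), V = (1, 0), M = (0, 1), B = (5, 3).
1. T is the centroid of triangle VMB ⇒ T = (2, 4/3)
2. R is the intersection of line TV and line LB ⇒ R = (20/11, 12/11)
line RT meets MB at A = (5/2, 2)
T = R + t·(A−R) with t = 4/15, so RT:TA = 4/15:11/15

RT:TA = 4/11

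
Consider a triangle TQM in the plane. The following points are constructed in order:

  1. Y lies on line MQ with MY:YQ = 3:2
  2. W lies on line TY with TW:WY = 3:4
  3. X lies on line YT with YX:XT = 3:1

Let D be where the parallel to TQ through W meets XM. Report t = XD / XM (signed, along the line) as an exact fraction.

Assign T = (0, 0), Q = (1, 0), M = (0, 1) — the answer is frame-independent, so this choice is without loss of generality.
1. Y lies on line MQ with MY:YQ = 3:2 ⇒ Y = (3/5, 2/5)
2. W lies on line TY with TW:WY = 3:4 ⇒ W = (9/35, 6/35)
3. X lies on line YT with YX:XT = 3:1 ⇒ X = (3/20, 1/10)
through W parallel to TQ: direction (1, 0); meets XM at D = (29/210, 6/35)
D = X + t·(M−X) with t = 5/63

t = 5/63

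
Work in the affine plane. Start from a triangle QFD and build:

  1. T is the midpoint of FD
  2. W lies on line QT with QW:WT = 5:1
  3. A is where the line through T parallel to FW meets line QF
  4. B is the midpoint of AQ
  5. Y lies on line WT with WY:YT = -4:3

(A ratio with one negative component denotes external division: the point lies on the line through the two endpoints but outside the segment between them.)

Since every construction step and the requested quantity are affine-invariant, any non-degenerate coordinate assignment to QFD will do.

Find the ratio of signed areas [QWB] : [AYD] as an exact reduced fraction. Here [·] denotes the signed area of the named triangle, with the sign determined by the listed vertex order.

Work in coordinates with Q = (0, 0), F = (1, 0), D = (0, 1).
1. T is the midpoint of FD ⇒ T = (1/2, 1/2)
2. W lies on line QT with QW:WT = 5:1 ⇒ W = (5/12, 5/12)
3. A is where the line through T parallel to FW meets line QF ⇒ A = (6/5, 0)
4. B is the midpoint of AQ ⇒ B = (3/5, 0)
5. Y lies on line WT with WY:YT = -4:3 ⇒ Y = (3/4, 3/4)
2·[QWB] = -1/4, 2·[AYD] = 9/20
[QWB]:[AYD] = -1/4:9/20 = -5/9

[QWB]:[AYD] = -5/9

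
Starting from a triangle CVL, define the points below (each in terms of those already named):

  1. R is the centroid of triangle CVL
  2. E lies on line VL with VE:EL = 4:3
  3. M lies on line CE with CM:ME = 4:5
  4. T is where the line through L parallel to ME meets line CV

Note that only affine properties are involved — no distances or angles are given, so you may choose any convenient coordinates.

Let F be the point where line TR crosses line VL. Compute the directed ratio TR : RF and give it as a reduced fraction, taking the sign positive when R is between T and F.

Assign C = (0, 0), V = (1, 0), L = (0, 1) — the answer is frame-independent, so this choice is without loss of generality.
1. R is the centroid of triangle CVL ⇒ R = (1/3, 1/3)
2. E lies on line VL with VE:EL = 4:3 ⇒ E = (3/7, 4/7)
3. M lies on line CE with CM:ME = 4:5 ⇒ M = (4/21, 16/63)
4. T is where the line through L parallel to ME meets line CV ⇒ T = (-3/4, 0)
line TR meets VL at F = (10/17, 7/17)
R = T + t·(F−T) with t = 17/21, so TR:RF = 17/21:4/21

TR:RF = 17/4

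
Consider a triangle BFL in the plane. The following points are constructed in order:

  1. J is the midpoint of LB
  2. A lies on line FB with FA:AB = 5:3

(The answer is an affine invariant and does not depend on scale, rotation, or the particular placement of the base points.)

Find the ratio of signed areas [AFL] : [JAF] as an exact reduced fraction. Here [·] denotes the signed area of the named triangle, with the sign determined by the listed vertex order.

[AFL]:[JAF] = 2

Choose coordinates B = (0, 0), F = (1, 0), L = (0, 1).
1. J is the midpoint of LB ⇒ J = (0, 1/2)
2. A lies on line FB with FA:AB = 5:3 ⇒ A = (3/8, 0)
2·[AFL] = 5/8, 2·[JAF] = 5/16
[AFL]:[JAF] = 5/8:5/16 = 2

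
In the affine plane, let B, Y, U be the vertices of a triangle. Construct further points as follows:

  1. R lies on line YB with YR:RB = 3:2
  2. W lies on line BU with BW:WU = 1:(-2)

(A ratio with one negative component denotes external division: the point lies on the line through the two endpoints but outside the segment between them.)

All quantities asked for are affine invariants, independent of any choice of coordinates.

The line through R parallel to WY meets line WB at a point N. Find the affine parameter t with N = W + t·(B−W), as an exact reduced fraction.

t = 3/5

Assign B = (0, 0), Y = (1, 0), U = (0, 1) — the answer is frame-independent, so this choice is without loss of generality.
1. R lies on line YB with YR:RB = 3:2 ⇒ R = (2/5, 0)
2. W lies on line BU with BW:WU = 1:(-2) ⇒ W = (0, -1)
through R parallel to WY: direction (1, 1); meets WB at N = (0, -2/5)
N = W + t·(B−W) with t = 3/5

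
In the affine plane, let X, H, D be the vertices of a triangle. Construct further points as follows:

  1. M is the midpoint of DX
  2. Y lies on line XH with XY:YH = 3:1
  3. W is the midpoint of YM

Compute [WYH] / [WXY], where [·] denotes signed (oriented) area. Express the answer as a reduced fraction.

[WYH]:[WXY] = 1/3

Choose coordinates X = (0, 0), H = (1, 0), D = (0, 1).
1. M is the midpoint of DX ⇒ M = (0, 1/2)
2. Y lies on line XH with XY:YH = 3:1 ⇒ Y = (3/4, 0)
3. W is the midpoint of YM ⇒ W = (3/8, 1/4)
2·[WYH] = 1/16, 2·[WXY] = 3/16
[WYH]:[WXY] = 1/16:3/16 = 1/3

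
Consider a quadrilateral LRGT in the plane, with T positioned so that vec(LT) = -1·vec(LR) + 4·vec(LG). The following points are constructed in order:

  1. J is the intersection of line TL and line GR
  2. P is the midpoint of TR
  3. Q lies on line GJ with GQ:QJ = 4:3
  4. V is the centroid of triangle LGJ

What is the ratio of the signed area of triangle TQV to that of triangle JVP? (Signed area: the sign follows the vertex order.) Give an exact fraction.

Set L = (0, 0), R = (1, 0), G = (0, 1), T = (-1, 4); any affine frame gives the same invariant.
1. J is the intersection of line TL and line GR ⇒ J = (-1/3, 4/3)
2. P is the midpoint of TR ⇒ P = (0, 2)
3. Q lies on line GJ with GQ:QJ = 4:3 ⇒ Q = (-4/21, 25/21)
4. V is the centroid of triangle LGJ ⇒ V = (-1/9, 7/9)
2·[TQV] = -1/9, 2·[JVP] = 1/3
[TQV]:[JVP] = -1/9:1/3 = -1/3

[TQV]:[JVP] = -1/3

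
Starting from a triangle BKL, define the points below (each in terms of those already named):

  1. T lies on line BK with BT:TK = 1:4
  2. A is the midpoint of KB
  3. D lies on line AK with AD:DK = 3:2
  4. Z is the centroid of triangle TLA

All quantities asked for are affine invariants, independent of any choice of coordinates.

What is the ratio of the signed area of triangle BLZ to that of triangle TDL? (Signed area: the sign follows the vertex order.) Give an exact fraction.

Assign B = (0, 0), K = (1, 0), L = (0, 1) — the answer is frame-independent, so this choice is without loss of generality.
1. T lies on line BK with BT:TK = 1:4 ⇒ T = (1/5, 0)
2. A is the midpoint of KB ⇒ A = (1/2, 0)
3. D lies on line AK with AD:DK = 3:2 ⇒ D = (4/5, 0)
4. Z is the centroid of triangle TLA ⇒ Z = (7/30, 1/3)
2·[BLZ] = -7/30, 2·[TDL] = 3/5
[BLZ]:[TDL] = -7/30:3/5 = -7/18

[BLZ]:[TDL] = -7/18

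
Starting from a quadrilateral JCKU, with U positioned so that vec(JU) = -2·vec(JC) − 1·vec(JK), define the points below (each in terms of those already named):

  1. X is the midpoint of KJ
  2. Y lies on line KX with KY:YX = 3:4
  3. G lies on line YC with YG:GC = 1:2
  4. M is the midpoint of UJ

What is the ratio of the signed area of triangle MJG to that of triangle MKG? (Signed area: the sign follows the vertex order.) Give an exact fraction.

Set J = (0, 0), C = (1, 0), K = (0, 1), U = (-2, -1); any affine frame gives the same invariant.
1. X is the midpoint of KJ ⇒ X = (0, 1/2)
2. Y lies on line KX with KY:YX = 3:4 ⇒ Y = (0, 11/14)
3. G lies on line YC with YG:GC = 1:2 ⇒ G = (1/3, 11/21)
4. M is the midpoint of UJ ⇒ M = (-1, -1/2)
2·[MJG] = 5/14, 2·[MKG] = -41/42
[MJG]:[MKG] = 5/14:-41/42 = -15/41

[MJG]:[MKG] = -15/41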